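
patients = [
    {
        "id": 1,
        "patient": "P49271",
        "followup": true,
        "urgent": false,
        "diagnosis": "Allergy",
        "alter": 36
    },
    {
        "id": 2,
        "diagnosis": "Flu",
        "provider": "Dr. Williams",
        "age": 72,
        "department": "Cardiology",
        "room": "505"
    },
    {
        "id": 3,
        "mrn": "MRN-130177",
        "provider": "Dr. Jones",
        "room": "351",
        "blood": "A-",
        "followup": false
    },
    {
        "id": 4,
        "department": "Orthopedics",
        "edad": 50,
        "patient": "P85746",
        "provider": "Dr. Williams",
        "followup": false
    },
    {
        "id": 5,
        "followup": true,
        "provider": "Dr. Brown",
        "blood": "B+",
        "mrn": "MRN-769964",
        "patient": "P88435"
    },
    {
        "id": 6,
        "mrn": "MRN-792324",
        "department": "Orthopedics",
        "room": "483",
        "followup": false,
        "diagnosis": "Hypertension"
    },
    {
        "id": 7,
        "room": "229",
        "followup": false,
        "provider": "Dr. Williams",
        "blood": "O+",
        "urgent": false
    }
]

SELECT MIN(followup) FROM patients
False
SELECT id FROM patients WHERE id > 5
[6, 7]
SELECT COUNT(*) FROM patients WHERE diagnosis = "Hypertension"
1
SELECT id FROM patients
[1, 2, 3, 4, 5, 6, 7]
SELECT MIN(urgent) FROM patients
False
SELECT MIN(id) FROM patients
1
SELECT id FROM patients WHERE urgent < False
[]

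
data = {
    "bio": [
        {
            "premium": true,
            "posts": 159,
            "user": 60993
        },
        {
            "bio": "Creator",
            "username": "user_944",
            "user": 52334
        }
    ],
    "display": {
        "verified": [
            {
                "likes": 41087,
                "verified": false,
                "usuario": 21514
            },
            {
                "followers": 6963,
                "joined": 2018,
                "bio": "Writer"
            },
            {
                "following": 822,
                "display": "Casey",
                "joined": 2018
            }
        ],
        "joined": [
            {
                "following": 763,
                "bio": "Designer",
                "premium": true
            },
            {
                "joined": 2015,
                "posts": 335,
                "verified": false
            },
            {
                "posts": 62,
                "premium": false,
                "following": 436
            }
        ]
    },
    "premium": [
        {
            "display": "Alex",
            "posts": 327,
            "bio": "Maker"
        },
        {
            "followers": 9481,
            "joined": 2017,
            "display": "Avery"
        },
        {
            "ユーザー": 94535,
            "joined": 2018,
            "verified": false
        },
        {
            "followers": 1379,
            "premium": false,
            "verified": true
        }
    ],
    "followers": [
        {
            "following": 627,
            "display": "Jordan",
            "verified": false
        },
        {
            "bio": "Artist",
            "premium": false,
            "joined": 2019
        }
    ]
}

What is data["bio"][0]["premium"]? True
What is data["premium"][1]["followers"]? 9481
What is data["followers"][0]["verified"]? False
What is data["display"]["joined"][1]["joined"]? 2015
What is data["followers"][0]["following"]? 627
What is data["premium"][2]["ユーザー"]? 94535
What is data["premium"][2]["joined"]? 2018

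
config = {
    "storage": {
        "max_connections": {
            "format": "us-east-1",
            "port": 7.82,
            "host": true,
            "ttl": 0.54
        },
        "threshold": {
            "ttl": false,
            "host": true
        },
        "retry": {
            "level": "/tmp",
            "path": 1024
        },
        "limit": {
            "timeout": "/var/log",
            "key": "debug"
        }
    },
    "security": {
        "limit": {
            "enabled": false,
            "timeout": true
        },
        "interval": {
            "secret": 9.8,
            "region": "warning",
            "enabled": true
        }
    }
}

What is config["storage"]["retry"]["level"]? "/tmp"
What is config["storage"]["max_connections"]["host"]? True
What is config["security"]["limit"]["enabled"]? False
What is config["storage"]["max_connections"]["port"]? 7.82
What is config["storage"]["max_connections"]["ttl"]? 0.54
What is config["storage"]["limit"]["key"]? "debug"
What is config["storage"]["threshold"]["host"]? True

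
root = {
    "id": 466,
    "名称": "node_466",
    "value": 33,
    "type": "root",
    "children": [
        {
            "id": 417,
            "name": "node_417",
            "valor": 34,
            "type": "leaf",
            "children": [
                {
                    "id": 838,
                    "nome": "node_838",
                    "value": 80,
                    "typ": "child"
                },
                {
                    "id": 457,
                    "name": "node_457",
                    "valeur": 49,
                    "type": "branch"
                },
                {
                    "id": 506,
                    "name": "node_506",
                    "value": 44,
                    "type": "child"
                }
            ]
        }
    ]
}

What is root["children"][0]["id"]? 417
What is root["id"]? 466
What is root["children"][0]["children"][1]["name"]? "node_457"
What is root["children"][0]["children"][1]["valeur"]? 49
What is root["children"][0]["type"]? "leaf"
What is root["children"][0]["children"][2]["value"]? 44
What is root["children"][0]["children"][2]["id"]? 506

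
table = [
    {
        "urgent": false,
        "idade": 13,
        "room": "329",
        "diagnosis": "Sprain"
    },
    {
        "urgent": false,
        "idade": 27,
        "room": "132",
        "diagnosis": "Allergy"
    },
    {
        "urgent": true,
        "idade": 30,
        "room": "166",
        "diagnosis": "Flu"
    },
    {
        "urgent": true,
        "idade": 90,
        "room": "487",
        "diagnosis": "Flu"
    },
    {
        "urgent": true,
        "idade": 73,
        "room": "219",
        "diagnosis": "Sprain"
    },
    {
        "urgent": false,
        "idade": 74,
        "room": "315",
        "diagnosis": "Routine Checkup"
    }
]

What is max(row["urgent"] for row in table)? True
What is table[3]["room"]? "487"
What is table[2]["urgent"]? True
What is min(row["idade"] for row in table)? 13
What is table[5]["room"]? "315"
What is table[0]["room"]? "329"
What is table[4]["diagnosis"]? "Sprain"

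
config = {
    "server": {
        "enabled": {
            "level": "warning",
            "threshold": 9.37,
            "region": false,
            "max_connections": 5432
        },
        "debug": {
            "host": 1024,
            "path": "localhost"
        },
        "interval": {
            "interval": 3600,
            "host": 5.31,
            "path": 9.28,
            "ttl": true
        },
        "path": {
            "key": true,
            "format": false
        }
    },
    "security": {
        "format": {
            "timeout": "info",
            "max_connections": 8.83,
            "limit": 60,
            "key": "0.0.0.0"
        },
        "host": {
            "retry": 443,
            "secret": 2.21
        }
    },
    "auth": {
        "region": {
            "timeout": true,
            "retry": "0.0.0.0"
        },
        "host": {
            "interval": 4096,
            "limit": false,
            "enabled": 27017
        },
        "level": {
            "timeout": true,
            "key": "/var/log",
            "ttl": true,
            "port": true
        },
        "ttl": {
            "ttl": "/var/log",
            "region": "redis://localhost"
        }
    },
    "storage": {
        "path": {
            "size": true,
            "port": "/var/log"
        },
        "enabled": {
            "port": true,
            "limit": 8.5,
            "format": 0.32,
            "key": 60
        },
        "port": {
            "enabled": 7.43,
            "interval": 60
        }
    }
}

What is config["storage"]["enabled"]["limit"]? 8.5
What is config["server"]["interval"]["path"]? 9.28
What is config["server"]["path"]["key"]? True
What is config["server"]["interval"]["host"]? 5.31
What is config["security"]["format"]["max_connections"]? 8.83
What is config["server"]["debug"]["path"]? "localhost"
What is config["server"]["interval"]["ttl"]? True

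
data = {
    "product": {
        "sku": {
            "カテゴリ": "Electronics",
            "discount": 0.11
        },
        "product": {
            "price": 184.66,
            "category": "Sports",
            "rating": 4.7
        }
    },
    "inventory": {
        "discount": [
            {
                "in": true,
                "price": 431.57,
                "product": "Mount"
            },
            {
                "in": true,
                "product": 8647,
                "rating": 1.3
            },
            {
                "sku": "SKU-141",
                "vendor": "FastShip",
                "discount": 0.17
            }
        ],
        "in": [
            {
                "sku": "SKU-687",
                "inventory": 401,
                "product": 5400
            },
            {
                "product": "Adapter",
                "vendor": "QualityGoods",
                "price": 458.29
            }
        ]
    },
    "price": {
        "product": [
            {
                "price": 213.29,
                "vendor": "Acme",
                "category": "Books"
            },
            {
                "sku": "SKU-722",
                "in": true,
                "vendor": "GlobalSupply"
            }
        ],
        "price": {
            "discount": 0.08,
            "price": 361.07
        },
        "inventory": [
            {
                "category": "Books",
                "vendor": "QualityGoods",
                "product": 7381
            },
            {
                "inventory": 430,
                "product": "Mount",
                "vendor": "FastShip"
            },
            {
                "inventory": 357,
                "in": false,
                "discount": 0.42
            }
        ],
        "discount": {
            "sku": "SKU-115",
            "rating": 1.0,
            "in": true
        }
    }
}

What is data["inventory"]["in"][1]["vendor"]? "QualityGoods"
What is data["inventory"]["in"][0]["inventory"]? 401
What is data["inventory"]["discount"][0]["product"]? "Mount"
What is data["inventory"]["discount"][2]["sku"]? "SKU-141"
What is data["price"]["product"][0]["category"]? "Books"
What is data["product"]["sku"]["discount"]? 0.11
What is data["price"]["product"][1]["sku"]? "SKU-722"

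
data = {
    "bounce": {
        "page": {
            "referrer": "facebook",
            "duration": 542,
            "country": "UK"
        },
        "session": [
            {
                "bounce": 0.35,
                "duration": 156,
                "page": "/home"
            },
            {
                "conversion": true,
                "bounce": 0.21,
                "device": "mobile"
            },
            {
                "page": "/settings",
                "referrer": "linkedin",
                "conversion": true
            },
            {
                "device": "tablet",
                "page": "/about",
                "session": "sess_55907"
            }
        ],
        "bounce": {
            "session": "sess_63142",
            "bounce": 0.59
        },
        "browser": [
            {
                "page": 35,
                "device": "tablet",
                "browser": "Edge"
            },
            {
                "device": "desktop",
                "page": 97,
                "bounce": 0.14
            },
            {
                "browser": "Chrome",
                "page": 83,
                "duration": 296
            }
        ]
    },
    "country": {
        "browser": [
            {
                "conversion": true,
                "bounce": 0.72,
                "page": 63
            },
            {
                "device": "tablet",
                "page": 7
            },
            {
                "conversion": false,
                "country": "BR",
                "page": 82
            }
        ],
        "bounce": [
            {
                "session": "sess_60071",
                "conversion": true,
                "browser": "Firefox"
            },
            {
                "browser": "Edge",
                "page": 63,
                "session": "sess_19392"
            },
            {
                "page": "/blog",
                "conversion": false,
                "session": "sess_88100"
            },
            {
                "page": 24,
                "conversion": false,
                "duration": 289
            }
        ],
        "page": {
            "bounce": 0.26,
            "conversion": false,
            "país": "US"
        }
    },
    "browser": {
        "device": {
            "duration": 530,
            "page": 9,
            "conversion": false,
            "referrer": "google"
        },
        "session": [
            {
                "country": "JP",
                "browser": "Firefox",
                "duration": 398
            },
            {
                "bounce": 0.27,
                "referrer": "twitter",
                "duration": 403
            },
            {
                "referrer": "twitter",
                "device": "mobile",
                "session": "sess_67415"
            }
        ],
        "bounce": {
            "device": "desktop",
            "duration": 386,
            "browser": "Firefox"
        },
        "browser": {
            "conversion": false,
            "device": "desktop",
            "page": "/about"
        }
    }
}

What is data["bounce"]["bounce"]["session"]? "sess_63142"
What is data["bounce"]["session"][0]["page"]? "/home"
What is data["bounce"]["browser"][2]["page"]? 83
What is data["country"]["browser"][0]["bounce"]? 0.72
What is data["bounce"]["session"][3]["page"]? "/about"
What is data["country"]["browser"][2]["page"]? 82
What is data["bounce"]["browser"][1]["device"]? "desktop"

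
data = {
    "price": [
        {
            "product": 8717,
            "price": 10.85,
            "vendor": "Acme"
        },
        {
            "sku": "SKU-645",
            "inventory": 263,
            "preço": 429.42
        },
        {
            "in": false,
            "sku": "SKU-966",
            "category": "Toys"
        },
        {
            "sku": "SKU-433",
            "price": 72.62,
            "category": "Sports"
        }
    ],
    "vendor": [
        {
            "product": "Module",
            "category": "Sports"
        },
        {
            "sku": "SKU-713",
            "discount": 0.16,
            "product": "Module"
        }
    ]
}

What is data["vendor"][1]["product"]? "Module"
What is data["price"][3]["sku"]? "SKU-433"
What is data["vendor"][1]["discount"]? 0.16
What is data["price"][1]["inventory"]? 263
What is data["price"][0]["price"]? 10.85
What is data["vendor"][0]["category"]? "Sports"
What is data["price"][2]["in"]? False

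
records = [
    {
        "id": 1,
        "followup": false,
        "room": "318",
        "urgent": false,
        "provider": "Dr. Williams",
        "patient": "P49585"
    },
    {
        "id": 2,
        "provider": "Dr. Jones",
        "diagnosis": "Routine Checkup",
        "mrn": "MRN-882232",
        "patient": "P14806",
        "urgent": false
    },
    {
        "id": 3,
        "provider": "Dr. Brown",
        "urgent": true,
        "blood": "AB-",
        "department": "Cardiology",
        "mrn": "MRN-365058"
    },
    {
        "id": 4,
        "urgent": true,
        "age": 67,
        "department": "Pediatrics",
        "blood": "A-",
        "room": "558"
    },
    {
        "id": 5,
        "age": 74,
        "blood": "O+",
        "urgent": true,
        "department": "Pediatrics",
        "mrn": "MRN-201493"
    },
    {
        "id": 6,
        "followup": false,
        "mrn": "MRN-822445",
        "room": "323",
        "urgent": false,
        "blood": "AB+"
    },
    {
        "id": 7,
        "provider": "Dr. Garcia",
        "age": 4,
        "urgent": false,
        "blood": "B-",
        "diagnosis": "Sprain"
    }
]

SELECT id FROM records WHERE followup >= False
[1, 6]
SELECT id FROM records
[1, 2, 3, 4, 5, 6, 7]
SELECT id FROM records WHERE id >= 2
[2, 3, 4, 5, 6, 7]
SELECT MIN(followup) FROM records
False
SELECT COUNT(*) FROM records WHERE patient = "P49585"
1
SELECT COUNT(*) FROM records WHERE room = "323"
1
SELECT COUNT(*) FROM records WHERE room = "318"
1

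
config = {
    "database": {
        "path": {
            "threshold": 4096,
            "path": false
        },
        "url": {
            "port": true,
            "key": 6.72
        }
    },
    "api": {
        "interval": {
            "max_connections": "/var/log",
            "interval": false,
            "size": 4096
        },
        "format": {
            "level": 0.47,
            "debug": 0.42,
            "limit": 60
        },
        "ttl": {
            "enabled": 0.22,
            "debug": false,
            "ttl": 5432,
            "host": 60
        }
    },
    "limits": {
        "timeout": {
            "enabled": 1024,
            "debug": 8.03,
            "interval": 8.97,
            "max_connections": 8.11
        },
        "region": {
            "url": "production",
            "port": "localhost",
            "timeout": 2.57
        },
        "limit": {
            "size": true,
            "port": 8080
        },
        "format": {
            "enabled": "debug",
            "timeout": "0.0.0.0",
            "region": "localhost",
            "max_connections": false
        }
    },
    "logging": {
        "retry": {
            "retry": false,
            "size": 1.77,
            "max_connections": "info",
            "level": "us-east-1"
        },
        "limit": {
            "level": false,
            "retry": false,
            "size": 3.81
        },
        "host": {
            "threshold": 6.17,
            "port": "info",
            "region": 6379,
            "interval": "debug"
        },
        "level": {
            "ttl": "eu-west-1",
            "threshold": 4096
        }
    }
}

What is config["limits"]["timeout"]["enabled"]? 1024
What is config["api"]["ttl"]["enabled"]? 0.22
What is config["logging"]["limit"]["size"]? 3.81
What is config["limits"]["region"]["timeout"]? 2.57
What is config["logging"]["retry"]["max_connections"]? "info"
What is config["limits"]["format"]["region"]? "localhost"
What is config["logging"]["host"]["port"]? "info"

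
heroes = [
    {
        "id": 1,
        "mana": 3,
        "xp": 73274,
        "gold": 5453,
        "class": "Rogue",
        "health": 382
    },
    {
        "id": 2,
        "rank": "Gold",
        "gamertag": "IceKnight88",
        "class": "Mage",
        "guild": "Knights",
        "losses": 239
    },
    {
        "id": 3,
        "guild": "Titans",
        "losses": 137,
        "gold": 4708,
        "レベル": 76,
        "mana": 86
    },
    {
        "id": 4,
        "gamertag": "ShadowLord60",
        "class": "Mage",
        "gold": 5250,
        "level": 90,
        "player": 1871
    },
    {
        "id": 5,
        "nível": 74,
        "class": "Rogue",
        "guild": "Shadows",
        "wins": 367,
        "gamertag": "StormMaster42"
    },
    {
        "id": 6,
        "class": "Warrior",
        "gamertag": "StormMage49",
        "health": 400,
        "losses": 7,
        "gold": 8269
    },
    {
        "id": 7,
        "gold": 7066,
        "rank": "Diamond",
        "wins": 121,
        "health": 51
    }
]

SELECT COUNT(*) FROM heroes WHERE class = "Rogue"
2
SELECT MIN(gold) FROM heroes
4708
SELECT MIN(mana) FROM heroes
3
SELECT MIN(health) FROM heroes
51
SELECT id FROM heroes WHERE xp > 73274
[]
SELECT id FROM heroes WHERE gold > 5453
[6, 7]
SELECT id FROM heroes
[1, 2, 3, 4, 5, 6, 7]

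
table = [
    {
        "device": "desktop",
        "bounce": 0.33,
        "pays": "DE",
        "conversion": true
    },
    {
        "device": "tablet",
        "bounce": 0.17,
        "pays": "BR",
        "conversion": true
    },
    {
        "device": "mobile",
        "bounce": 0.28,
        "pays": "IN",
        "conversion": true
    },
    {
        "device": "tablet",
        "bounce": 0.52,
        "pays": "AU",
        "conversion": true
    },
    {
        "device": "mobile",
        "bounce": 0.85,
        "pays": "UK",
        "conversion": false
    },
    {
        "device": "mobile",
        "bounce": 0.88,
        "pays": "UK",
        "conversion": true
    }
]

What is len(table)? 6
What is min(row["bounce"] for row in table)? 0.17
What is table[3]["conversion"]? True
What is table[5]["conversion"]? True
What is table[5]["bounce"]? 0.88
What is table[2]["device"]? "mobile"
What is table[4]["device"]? "mobile"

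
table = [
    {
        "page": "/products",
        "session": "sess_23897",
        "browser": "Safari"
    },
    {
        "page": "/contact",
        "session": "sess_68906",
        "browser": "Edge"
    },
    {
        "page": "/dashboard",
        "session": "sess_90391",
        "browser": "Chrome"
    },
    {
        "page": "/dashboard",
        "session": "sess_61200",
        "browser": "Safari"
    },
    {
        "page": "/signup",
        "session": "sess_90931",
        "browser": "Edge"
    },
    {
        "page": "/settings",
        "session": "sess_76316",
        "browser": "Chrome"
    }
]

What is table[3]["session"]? "sess_61200"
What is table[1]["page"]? "/contact"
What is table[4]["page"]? "/signup"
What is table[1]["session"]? "sess_68906"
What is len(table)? 6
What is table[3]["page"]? "/dashboard"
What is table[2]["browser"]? "Chrome"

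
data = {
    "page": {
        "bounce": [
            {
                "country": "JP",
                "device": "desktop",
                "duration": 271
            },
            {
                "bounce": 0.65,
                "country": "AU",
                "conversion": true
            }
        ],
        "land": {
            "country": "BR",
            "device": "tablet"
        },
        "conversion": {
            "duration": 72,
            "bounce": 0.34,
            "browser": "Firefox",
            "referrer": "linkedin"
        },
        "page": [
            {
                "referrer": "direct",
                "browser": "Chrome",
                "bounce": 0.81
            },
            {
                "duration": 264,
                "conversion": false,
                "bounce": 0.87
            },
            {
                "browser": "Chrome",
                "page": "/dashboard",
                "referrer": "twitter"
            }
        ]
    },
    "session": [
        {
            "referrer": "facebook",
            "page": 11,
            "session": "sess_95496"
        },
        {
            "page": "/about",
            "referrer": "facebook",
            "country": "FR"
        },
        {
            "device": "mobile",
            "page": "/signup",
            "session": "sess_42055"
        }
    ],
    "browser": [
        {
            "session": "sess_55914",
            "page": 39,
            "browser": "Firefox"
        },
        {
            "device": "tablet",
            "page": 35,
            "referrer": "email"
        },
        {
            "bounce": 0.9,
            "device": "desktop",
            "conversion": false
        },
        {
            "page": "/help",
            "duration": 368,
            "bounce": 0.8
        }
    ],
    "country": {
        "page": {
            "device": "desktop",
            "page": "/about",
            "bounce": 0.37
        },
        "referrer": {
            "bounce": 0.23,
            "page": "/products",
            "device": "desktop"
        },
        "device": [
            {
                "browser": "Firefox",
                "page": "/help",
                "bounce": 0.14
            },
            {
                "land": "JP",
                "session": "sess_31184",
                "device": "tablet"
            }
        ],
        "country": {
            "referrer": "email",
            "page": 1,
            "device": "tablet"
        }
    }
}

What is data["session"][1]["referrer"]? "facebook"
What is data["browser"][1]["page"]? 35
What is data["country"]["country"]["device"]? "tablet"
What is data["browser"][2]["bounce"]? 0.9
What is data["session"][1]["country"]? "FR"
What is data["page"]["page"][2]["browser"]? "Chrome"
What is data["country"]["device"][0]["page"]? "/help"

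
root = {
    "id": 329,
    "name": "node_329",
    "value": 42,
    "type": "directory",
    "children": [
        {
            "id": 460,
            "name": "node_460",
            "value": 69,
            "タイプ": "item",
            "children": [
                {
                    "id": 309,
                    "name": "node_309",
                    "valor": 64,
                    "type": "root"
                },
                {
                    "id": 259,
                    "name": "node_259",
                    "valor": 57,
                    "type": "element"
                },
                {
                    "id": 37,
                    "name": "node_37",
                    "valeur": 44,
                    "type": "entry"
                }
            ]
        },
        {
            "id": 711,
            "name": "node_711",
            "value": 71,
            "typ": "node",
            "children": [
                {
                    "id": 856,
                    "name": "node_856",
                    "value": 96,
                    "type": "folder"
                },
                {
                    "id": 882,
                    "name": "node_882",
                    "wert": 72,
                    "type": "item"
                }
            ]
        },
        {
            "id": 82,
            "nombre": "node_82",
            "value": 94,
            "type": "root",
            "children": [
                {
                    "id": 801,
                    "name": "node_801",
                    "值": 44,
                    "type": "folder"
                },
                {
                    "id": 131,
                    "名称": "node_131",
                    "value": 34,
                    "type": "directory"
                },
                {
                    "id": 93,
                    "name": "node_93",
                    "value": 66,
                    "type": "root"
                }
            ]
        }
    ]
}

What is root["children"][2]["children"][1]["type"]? "directory"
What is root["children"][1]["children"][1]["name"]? "node_882"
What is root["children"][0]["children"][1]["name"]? "node_259"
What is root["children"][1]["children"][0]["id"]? 856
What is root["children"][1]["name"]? "node_711"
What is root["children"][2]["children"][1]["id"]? 131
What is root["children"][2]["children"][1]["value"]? 34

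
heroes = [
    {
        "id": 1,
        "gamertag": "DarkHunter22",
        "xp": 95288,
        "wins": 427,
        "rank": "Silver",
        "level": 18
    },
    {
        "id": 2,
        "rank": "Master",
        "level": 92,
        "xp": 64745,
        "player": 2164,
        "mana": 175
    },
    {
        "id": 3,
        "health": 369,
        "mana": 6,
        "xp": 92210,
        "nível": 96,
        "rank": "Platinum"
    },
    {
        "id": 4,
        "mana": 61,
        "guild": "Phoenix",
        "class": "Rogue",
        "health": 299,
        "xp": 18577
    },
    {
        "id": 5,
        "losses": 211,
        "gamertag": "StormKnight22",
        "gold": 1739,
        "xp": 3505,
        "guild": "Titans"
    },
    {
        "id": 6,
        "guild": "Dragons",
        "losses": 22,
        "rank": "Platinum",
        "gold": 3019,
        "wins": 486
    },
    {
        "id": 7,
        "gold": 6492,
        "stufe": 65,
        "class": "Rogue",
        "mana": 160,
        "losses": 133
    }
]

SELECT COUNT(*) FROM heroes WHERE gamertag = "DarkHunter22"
1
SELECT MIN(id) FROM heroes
1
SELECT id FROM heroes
[1, 2, 3, 4, 5, 6, 7]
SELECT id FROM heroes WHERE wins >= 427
[1, 6]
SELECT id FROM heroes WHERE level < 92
[1]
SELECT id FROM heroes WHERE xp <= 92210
[2, 3, 4, 5]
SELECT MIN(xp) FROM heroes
3505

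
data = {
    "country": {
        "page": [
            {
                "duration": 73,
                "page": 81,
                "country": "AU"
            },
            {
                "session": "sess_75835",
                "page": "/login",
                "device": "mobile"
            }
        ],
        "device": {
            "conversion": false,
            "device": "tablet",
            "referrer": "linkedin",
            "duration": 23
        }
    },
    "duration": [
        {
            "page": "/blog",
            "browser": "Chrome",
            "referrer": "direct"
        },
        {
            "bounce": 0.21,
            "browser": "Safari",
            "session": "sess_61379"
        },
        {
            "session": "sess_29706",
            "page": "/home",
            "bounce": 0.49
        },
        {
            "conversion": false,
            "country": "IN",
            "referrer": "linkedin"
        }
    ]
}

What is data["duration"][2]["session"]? "sess_29706"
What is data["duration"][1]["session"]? "sess_61379"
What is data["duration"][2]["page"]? "/home"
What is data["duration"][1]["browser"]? "Safari"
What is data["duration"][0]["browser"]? "Chrome"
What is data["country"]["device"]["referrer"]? "linkedin"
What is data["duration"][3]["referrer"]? "linkedin"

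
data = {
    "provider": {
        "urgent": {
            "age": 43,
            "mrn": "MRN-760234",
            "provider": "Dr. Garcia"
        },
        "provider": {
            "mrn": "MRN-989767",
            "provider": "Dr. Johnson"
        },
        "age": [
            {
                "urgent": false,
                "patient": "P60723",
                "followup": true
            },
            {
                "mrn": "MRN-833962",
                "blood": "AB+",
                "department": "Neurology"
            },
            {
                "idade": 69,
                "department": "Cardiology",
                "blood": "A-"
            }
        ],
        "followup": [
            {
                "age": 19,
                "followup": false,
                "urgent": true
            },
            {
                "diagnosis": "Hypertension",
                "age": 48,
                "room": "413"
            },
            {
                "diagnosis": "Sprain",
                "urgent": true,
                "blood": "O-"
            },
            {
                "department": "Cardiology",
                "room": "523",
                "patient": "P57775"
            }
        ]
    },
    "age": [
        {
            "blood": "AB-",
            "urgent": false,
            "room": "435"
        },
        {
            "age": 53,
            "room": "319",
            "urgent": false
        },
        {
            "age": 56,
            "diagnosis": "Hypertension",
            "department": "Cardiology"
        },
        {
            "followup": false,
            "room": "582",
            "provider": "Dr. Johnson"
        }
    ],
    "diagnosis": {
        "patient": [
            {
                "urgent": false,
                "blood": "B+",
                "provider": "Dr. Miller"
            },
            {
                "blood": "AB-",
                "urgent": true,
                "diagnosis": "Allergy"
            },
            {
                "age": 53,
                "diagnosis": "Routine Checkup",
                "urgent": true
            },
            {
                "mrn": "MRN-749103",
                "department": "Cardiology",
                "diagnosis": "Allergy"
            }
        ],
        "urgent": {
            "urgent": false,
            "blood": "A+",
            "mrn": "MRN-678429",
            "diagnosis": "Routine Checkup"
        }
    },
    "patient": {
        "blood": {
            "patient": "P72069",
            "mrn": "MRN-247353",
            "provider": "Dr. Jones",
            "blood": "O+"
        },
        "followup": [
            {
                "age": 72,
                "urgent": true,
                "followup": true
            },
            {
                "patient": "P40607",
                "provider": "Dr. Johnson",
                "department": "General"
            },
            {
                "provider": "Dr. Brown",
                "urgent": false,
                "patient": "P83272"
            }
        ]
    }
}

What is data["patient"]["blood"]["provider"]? "Dr. Jones"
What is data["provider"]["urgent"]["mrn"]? "MRN-760234"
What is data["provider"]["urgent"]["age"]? 43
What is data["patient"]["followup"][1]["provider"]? "Dr. Johnson"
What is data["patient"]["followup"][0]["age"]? 72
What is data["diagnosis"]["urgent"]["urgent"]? False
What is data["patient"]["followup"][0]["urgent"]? True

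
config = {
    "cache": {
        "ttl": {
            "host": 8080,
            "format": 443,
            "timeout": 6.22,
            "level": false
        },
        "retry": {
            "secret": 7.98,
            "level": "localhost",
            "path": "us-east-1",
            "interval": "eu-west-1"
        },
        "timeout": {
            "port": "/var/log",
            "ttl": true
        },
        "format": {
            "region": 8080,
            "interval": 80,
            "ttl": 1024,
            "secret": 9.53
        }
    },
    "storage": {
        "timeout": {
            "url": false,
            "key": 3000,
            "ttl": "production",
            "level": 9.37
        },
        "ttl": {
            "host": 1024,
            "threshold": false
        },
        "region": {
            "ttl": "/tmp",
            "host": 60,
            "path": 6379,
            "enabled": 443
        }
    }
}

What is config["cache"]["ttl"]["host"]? 8080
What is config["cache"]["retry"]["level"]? "localhost"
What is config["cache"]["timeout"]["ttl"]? True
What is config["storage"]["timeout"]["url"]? False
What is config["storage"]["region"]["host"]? 60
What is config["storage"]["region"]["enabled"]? 443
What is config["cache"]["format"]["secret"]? 9.53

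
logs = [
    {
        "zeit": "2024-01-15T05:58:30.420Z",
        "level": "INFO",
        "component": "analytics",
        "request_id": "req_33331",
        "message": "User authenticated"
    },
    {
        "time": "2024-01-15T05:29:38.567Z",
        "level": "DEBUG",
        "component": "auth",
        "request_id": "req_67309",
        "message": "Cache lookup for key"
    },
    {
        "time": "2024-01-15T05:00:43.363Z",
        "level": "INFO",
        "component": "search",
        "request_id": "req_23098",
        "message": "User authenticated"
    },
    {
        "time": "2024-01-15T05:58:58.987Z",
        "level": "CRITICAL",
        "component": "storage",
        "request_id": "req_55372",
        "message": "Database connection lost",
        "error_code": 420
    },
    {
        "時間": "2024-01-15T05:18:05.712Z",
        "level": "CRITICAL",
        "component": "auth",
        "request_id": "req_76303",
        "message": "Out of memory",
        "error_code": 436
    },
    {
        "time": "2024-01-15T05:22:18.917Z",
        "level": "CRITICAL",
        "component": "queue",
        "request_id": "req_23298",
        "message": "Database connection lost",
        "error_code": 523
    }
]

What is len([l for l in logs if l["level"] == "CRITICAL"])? 3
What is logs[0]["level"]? "INFO"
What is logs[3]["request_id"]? "req_55372"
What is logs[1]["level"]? "DEBUG"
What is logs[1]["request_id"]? "req_67309"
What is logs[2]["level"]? "INFO"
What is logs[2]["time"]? "2024-01-15T05:00:43.363Z"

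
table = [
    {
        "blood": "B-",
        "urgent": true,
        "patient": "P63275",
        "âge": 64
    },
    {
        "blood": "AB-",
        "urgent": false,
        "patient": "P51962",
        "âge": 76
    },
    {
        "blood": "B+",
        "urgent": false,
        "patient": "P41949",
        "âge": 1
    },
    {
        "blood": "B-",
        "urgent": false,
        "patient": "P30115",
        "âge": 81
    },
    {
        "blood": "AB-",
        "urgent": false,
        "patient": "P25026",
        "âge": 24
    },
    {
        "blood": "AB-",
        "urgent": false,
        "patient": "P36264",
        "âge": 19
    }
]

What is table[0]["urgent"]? True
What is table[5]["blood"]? "AB-"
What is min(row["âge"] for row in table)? 1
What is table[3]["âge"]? 81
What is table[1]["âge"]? 76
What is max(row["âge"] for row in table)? 81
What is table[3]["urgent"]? False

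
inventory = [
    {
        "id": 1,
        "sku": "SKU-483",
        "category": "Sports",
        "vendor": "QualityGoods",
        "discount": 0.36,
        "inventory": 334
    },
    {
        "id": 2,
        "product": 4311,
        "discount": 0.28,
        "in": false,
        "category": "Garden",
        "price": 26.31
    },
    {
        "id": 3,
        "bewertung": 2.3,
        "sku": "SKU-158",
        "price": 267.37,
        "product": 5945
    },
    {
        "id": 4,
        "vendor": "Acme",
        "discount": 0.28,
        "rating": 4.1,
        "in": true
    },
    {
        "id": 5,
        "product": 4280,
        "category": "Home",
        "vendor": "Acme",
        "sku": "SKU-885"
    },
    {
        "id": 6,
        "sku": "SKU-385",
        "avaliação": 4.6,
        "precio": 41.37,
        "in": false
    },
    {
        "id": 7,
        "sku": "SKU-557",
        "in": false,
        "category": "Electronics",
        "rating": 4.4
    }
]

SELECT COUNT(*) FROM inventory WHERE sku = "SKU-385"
1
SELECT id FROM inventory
[1, 2, 3, 4, 5, 6, 7]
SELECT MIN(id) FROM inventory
1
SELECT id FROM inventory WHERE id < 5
[1, 2, 3, 4]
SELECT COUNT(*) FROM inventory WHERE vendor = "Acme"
2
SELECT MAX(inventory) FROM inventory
334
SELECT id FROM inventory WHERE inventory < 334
[]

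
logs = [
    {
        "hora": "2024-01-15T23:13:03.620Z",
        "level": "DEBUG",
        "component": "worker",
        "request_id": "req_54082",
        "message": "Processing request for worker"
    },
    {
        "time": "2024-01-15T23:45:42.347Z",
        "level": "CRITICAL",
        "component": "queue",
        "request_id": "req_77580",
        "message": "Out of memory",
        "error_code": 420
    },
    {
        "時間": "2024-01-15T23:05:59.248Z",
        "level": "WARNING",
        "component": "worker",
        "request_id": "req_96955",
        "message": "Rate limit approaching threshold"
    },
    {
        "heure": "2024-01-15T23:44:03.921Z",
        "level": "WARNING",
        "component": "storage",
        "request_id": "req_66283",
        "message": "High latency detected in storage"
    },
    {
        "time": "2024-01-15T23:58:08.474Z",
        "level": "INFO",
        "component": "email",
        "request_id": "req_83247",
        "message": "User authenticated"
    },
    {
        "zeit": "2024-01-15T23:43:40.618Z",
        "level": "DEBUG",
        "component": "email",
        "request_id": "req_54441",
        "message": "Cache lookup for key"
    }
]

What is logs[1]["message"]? "Out of memory"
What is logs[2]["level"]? "WARNING"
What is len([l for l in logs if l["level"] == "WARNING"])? 2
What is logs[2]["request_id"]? "req_96955"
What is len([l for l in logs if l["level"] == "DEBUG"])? 2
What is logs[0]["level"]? "DEBUG"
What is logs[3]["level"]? "WARNING"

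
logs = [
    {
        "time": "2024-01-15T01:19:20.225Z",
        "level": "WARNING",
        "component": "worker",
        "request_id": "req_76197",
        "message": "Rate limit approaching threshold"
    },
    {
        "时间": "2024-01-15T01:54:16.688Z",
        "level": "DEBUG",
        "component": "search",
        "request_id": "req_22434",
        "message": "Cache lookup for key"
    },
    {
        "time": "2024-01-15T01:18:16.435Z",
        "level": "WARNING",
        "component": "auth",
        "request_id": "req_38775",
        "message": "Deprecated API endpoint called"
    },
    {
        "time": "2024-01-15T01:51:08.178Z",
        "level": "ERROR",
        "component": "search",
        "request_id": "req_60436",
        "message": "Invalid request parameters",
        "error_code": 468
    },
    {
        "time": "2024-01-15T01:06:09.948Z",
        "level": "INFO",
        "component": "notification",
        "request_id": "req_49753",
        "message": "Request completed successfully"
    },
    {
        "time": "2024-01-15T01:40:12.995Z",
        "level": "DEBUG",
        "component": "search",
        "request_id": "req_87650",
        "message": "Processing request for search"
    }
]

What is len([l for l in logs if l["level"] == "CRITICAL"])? 0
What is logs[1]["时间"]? "2024-01-15T01:54:16.688Z"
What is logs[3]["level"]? "ERROR"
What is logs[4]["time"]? "2024-01-15T01:06:09.948Z"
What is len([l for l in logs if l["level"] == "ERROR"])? 1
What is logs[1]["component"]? "search"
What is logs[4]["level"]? "INFO"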